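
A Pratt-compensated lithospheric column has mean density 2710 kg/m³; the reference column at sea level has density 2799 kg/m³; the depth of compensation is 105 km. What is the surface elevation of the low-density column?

ρ_ref D = ρ (D + h) → h = D (ρ_ref − ρ)/ρ.
h = 105 km × (2799 − 2710)/2710 = 3.45 km.

3.45 km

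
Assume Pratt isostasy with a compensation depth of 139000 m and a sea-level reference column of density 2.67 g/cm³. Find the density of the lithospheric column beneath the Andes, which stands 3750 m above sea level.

2.6 g/cm³

Pratt balance: ρ_ref D = ρ (D + h).
ρ = ρ_ref D/(D + h) = 2.67 × 139000 m/(139000 m + 3750 m) = 2.6 g/cm³.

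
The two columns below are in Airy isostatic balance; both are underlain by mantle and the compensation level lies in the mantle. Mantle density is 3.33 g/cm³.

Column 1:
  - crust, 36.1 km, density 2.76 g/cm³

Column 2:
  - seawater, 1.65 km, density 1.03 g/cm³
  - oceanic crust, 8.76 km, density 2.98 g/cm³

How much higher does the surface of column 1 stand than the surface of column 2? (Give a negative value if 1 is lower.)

For any compensation level in the mantle, the mantle terms cancel and isostasy reduces to e = (Σt_1 − Σt_2) − (Σ(ρt)_1 − Σ(ρt)_2) / ρ_m.
Σt_1 = 36.1 km; Σt_2 = 10.41 km; Σ(ρt)_1 = 99.636; Σ(ρt)_2 = 27.8043 (in km·g/cm³).
e = (36.1 − 10.41) − (99.636 − 27.8043) / 3.33 = 4.12 km.

4.12 km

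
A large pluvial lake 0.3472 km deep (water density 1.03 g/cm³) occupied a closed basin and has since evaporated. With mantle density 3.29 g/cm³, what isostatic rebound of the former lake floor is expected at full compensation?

0.109 km

u = d ρ_w/ρ_m = 0.3472 km × 1.03/3.29 = 0.109 km.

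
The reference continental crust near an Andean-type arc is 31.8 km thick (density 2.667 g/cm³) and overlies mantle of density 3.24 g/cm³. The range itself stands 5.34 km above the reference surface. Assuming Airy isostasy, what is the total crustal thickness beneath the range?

62 km

Root depth r = h ρ_c / (ρ_m − ρ_c) = 5.34 km × 2.667 / 0.573 = 24.85 km.
Total thickness = T + h + r = 31.8 km + 5.34 km + 24.85 km = 62 km.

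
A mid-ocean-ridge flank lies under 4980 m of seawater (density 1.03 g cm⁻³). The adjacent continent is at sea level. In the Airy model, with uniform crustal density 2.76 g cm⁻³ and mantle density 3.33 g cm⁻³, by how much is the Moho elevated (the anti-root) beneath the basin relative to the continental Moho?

15100 m

By Archimedes' principle applied to the lithosphere: replacing crust with seawater at the top is compensated by replacing crust with mantle at the base: d (ρ_c − ρ_w) = a (ρ_m − ρ_c).
a = d (ρ_c − ρ_w)/(ρ_m − ρ_c) = 4980 m × 1.73/0.57 = 15100 m.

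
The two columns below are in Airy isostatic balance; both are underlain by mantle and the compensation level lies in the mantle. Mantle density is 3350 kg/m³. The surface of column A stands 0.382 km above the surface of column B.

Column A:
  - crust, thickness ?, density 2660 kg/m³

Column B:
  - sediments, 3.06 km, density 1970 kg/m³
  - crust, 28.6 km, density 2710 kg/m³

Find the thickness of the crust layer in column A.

34.5 km

Take the compensation level at the base of the deeper column (depth z_c below the surface of column A) and equate Σ ρ_i t_i down to z_c; mantle fills any gap and the z_c terms cancel.
Column A: x×2660 + (z_c − 0 − x)×3350
Column B: 0.382×0 + 3.06×1970 + 28.6×2710 + (z_c − 0.382 − 31.66)×3350
The z_c×3350 term appears on both sides and cancels. Collect the known terms of each column as K = Σ(ρt)_known − 3350 × (depth of known layers): K_A = 0 − 3350×0 = 0; K_B = 83534.2 − 3350×(0.382 + 31.66) = −23806.5.
Balance: K_A − x×(3350 − 2660) = K_B, so x = (K_A − K_B)/(3350 − 2660) = 23806.5/690 = 34.5 km.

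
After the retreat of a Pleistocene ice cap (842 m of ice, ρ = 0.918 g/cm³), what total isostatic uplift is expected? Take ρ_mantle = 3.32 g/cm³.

Removing the load lets mantle flow back in; uplift u satisfies ρ_ice t = ρ_m u.
u = t ρ_ice/ρ_m = 842 m × 0.918/3.32 = 233 m.

233 m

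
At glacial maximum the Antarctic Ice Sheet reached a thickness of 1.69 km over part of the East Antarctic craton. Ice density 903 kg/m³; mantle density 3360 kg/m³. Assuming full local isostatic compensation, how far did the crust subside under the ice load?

Balancing pressure at the compensation depth: the ice load ρ_ice t is balanced by mantle displaced below, ρ_m s.
s = t ρ_ice / ρ_m = 1.69 km × 903/3360 = 0.454 km.

0.454 km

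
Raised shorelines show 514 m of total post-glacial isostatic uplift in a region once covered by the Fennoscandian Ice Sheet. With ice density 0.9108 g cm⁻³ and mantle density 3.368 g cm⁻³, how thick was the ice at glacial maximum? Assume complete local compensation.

1900 m

u = t ρ_ice/ρ_m → t = u ρ_m/ρ_ice = 514 m × 3.368/0.9108 = 1900 m.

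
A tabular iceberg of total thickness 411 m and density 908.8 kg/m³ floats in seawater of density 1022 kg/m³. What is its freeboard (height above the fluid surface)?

45.5 m

Floating equilibrium: submerged depth d = t ρ_obj/ρ_fluid = 411 m × 908.8/1022 = 365.5 m.
Freeboard = t − d = 411 m − 365.5 m = 45.5 m.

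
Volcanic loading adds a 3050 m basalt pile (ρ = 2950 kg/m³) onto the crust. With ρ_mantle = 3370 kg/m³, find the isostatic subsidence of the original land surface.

Subaerial loading: s = t ρ_load / ρ_m.
s = 3050 m × 2950/3370 = 2670 m.

2670 m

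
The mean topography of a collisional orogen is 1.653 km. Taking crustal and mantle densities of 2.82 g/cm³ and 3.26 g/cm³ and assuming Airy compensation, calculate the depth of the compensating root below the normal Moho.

10.6 km

Balancing pressure at the compensation depth: the weight of the topography is balanced by the buoyancy of the root, ρ_c h = (ρ_m − ρ_c) r.
r = h · ρ_c / (ρ_m − ρ_c) = 1.653 km × 2.82 / (3.26 − 2.82) = 10.6 km.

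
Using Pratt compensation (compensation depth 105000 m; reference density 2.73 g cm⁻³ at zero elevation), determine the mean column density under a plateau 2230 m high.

2.67 g cm⁻³

Pratt balance: ρ_ref D = ρ (D + h).
ρ = ρ_ref D/(D + h) = 2.73 × 105000 m/(105000 m + 2230 m) = 2.67 g cm⁻³.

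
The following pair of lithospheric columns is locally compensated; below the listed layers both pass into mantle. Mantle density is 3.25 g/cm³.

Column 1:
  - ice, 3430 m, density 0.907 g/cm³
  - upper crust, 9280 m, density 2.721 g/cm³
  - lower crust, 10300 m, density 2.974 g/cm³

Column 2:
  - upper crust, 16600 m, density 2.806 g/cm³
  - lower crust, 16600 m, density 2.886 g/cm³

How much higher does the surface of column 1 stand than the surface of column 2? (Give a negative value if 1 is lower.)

For any compensation level in the mantle, the mantle terms cancel and isostasy reduces to e = (Σt_1 − Σt_2) − (Σ(ρt)_1 − Σ(ρt)_2) / ρ_m.
Σt_1 = 23010 m; Σt_2 = 33200 m; Σ(ρt)_1 = 58994.09; Σ(ρt)_2 = 94487.2 (in m·g/cm³).
e = (23010 − 33200) − (58994.09 − 94487.2) / 3.25 = 731 m.

731 m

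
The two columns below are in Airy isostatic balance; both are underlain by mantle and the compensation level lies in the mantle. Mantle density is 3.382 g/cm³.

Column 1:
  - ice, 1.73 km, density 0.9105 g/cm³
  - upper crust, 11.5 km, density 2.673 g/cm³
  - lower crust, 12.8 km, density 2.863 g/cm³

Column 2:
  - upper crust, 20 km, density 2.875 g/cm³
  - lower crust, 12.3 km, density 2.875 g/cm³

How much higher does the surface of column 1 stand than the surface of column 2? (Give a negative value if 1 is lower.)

0.797 km

For any compensation level in the mantle, the mantle terms cancel and isostasy reduces to e = (Σt_1 − Σt_2) − (Σ(ρt)_1 − Σ(ρt)_2) / ρ_m.
Σt_1 = 26.03 km; Σt_2 = 32.3 km; Σ(ρt)_1 = 68.961065; Σ(ρt)_2 = 92.8625 (in km·g/cm³).
e = (26.03 − 32.3) − (68.961065 − 92.8625) / 3.382 = 0.797 km.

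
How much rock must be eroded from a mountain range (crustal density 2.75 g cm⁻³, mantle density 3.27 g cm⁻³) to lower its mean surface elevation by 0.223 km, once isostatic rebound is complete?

1.4 km

Net drop Δ = e − u = e − e ρ_c/ρ_m = e (ρ_m − ρ_c)/ρ_m.
e = Δ ρ_m/(ρ_m − ρ_c) = 0.223 km × 3.27/0.52 = 1.4 km.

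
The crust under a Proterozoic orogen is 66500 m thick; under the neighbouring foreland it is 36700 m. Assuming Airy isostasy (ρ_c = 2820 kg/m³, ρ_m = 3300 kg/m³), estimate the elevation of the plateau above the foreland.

Excess crust Δ = 66500 m − 36700 m = 29800 m, split between elevation h and root r with h + r = Δ.
Airy balance ρ_c h = (ρ_m − ρ_c) r gives r = h ρ_c/(ρ_m − ρ_c), so h (1 + ρ_c/(ρ_m − ρ_c)) = Δ, i.e. h = Δ (ρ_m − ρ_c)/ρ_m.
h = 29800 m × 480/3300 = 4330 m.

4330 m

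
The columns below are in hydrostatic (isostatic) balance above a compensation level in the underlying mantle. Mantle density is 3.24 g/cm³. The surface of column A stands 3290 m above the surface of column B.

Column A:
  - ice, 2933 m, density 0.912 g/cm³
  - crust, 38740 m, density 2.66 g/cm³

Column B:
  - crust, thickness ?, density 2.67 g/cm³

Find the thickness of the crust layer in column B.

Take the compensation level at the base of the deeper column (depth z_c below the surface of column A) and equate Σ ρ_i t_i down to z_c; mantle fills any gap and the z_c terms cancel.
Column A: 2933×0.912 + 38740×2.66 + (z_c − 41673)×3.24
Column B: 3290×0 + x×2.67 + (z_c − 3290 − 0 − x)×3.24
The z_c×3.24 term appears on both sides and cancels. Collect the known terms of each column as K = Σ(ρt)_known − 3.24 × (depth of known layers): K_A = 105723.296 − 3.24×41673 = −29297.224; K_B = 0 − 3.24×(3290 + 0) = −10659.6.
Balance: K_A = K_B − x×(3.24 − 2.67), so x = (K_B − K_A)/(3.24 − 2.67) = 18637.6/0.57 = 32700 m.

32700 m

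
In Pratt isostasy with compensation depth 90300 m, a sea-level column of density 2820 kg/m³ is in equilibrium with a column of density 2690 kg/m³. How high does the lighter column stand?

ρ_ref D = ρ (D + h) → h = D (ρ_ref − ρ)/ρ.
h = 90300 m × (2820 − 2690)/2690 = 4360 m.

4360 m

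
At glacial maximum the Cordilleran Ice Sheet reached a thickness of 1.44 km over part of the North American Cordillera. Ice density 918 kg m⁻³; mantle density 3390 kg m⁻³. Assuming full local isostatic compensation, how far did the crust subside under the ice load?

0.39 km

In Airy isostatic equilibrium: the ice load ρ_ice t is balanced by mantle displaced below, ρ_m s.
s = t ρ_ice / ρ_m = 1.44 km × 918/3390 = 0.39 km.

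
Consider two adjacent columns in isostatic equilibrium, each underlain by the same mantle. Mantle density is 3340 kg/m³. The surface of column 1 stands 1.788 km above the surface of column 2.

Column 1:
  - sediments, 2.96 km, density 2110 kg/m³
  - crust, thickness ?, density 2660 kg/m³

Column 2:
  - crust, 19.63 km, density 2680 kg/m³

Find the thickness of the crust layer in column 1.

Take the compensation level at the base of the deeper column (depth z_c below the surface of column 1) and equate Σ ρ_i t_i down to z_c; mantle fills any gap and the z_c terms cancel.
Column 1: 2.96×2110 + x×2660 + (z_c − 2.96 − x)×3340
Column 2: 1.788×0 + 19.63×2680 + (z_c − 1.788 − 19.63)×3340
The z_c×3340 term appears on both sides and cancels. Collect the known terms of each column as K = Σ(ρt)_known − 3340 × (depth of known layers): K_1 = 6245.6 − 3340×2.96 = −3640.8; K_2 = 52608.4 − 3340×(1.788 + 19.63) = −18927.72.
Balance: K_1 − x×(3340 − 2660) = K_2, so x = (K_1 − K_2)/(3340 − 2660) = 15286.9/680 = 22.5 km.

22.5 km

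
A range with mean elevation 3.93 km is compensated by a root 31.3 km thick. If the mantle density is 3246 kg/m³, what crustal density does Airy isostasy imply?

ρ_c h = (ρ_m − ρ_c) r → ρ_c (h + r) = ρ_m r → ρ_c = ρ_m r / (h + r).
ρ_c = 3246 × 31.3 km / (3.93 km + 31.3 km) = 2880 kg/m³.

2880 kg/m³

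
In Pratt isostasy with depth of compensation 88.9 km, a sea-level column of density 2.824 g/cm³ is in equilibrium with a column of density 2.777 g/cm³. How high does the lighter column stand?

1.5 km

ρ_ref D = ρ (D + h) → h = D (ρ_ref − ρ)/ρ.
h = 88.9 km × (2.824 − 2.777)/2.777 = 1.5 km.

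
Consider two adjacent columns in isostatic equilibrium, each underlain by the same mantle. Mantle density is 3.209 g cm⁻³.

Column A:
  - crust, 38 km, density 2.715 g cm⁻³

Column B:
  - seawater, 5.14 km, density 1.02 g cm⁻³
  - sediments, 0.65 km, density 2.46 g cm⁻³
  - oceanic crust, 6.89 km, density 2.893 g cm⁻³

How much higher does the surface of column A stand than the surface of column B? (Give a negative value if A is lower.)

1.51 km

For any compensation level in the mantle, the mantle terms cancel and isostasy reduces to e = (Σt_A − Σt_B) − (Σ(ρt)_A − Σ(ρt)_B) / ρ_m.
Σt_A = 38 km; Σt_B = 12.68 km; Σ(ρt)_A = 103.17; Σ(ρt)_B = 26.77457 (in km·g cm⁻³).
e = (38 − 12.68) − (103.17 − 26.77457) / 3.209 = 1.51 km.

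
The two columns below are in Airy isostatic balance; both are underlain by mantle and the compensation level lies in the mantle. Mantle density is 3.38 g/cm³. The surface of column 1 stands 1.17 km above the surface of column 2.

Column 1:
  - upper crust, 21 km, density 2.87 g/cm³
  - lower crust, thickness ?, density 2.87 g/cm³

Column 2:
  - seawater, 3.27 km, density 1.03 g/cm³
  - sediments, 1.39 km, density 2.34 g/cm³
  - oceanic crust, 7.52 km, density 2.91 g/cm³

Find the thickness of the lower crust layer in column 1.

11.6 km

Take the compensation level at the base of the deeper column (depth z_c below the surface of column 1) and equate Σ ρ_i t_i down to z_c; mantle fills any gap and the z_c terms cancel.
Column 1: 21×2.87 + x×2.87 + (z_c − 21 − x)×3.38
Column 2: 1.17×0 + 3.27×1.03 + 1.39×2.34 + 7.52×2.91 + (z_c − 1.17 − 12.18)×3.38
The z_c×3.38 term appears on both sides and cancels. Collect the known terms of each column as K = Σ(ρt)_known − 3.38 × (depth of known layers): K_1 = 60.27 − 3.38×21 = −10.71; K_2 = 28.5039 − 3.38×(1.17 + 12.18) = −16.6191.
Balance: K_1 − x×(3.38 − 2.87) = K_2, so x = (K_1 − K_2)/(3.38 − 2.87) = 5.9091/0.51 = 11.6 km.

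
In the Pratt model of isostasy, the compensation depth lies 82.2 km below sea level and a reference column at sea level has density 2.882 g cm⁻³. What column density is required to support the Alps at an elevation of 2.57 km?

Pratt balance: ρ_ref D = ρ (D + h).
ρ = ρ_ref D/(D + h) = 2.882 × 82.2 km/(82.2 km + 2.57 km) = 2.79 g cm⁻³.

2.79 g cm⁻³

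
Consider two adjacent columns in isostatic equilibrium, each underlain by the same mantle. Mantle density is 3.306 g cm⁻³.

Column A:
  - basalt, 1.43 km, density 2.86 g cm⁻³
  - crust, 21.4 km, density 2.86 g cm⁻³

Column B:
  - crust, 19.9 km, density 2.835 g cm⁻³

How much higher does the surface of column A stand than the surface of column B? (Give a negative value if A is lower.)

For any compensation level in the mantle, the mantle terms cancel and isostasy reduces to e = (Σt_A − Σt_B) − (Σ(ρt)_A − Σ(ρt)_B) / ρ_m.
Σt_A = 22.83 km; Σt_B = 19.9 km; Σ(ρt)_A = 65.2938; Σ(ρt)_B = 56.4165 (in km·g cm⁻³).
e = (22.83 − 19.9) − (65.2938 − 56.4165) / 3.306 = 0.245 km.

0.245 km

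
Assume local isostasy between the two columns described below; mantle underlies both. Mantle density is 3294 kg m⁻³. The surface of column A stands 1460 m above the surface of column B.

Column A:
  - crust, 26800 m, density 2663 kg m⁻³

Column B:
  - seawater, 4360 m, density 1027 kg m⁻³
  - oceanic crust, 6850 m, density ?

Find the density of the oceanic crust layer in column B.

2970 kg m⁻³

Take the compensation level at the base of the deeper column (depth z_c below the surface of column A) and equate Σ ρ_i t_i down to z_c; mantle fills any gap and the z_c terms cancel.
Column A: 26800×2663 + (z_c − 26800)×3294
Column B: 1460×0 + 4360×1027 + 6850×ρ + (z_c − 1460 − 11210)×3294
The z_c×3294 term appears on both sides and cancels. Collect the known terms of each column as K = Σ(ρt)_known − 3294 × (depth of known layers): K_A = 71368400 − 3294×26800 = −16910800; K_B = 4477720 − 3294×(1460 + 11210) = −37257260.
Balance: K_A = K_B + 6850×ρ, so ρ = (K_A − K_B)/6850 = 20346500/6850 = 2970 kg m⁻³.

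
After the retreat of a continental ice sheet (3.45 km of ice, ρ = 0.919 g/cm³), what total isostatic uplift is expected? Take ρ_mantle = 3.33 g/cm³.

0.952 km

Removing the load lets mantle flow back in; uplift u satisfies ρ_ice t = ρ_m u.
u = t ρ_ice/ρ_m = 3.45 km × 0.919/3.33 = 0.952 km.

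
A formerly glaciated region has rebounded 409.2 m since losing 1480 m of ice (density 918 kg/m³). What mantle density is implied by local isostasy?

ρ_m = ρ_ice t / u = 918 × 1480 m/409.2 m = 3320 kg/m³.

3320 kg/m³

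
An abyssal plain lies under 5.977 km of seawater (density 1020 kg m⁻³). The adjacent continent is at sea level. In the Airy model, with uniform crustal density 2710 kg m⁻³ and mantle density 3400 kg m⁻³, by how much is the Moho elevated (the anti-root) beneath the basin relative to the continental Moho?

14.6 km

Balancing pressure at the compensation depth: replacing crust with seawater at the top is compensated by replacing crust with mantle at the base: d (ρ_c − ρ_w) = a (ρ_m − ρ_c).
a = d (ρ_c − ρ_w)/(ρ_m − ρ_c) = 5.977 km × 1690/690 = 14.6 km.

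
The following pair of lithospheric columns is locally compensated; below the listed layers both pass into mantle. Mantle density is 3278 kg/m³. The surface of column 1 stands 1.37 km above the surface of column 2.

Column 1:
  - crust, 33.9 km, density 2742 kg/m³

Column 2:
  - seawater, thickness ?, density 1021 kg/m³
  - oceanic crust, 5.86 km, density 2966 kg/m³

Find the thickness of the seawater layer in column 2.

Take the compensation level at the base of the deeper column (depth z_c below the surface of column 1) and equate Σ ρ_i t_i down to z_c; mantle fills any gap and the z_c terms cancel.
Column 1: 33.9×2742 + (z_c − 33.9)×3278
Column 2: 1.37×0 + x×1021 + 5.86×2966 + (z_c − 1.37 − 5.86 − x)×3278
The z_c×3278 term appears on both sides and cancels. Collect the known terms of each column as K = Σ(ρt)_known − 3278 × (depth of known layers): K_1 = 92953.8 − 3278×33.9 = −18170.4; K_2 = 17380.76 − 3278×(1.37 + 5.86) = −6319.18.
Balance: K_1 = K_2 − x×(3278 − 1021), so x = (K_2 − K_1)/(3278 − 1021) = 11851.2/2257 = 5.25 km.

5.25 km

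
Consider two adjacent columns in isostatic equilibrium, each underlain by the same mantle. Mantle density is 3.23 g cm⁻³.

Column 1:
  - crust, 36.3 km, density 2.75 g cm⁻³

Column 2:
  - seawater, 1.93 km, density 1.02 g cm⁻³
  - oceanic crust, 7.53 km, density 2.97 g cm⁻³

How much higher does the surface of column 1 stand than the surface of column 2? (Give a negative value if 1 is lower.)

For any compensation level in the mantle, the mantle terms cancel and isostasy reduces to e = (Σt_1 − Σt_2) − (Σ(ρt)_1 − Σ(ρt)_2) / ρ_m.
Σt_1 = 36.3 km; Σt_2 = 9.46 km; Σ(ρt)_1 = 99.825; Σ(ρt)_2 = 24.3327 (in km·g cm⁻³).
e = (36.3 − 9.46) − (99.825 − 24.3327) / 3.23 = 3.47 km.

3.47 km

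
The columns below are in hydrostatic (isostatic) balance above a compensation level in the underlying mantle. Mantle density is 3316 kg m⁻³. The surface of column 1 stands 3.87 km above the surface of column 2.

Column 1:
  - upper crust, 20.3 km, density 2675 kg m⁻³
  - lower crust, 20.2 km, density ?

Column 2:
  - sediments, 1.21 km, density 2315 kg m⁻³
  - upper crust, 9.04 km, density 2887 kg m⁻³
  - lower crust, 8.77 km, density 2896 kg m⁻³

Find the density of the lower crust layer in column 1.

2890 kg m⁻³

Take the compensation level at the base of the deeper column (depth z_c below the surface of column 1) and equate Σ ρ_i t_i down to z_c; mantle fills any gap and the z_c terms cancel.
Column 1: 20.3×2675 + 20.2×ρ + (z_c − 40.5)×3316
Column 2: 3.87×0 + 1.21×2315 + 9.04×2887 + 8.77×2896 + (z_c − 3.87 − 19.02)×3316
The z_c×3316 term appears on both sides and cancels. Collect the known terms of each column as K = Σ(ρt)_known − 3316 × (depth of known layers): K_1 = 54302.5 − 3316×40.5 = −79995.5; K_2 = 54297.55 − 3316×(3.87 + 19.02) = −21605.69.
Balance: K_1 + 20.2×ρ = K_2, so ρ = (K_2 − K_1)/20.2 = 58389.8/20.2 = 2890 kg m⁻³.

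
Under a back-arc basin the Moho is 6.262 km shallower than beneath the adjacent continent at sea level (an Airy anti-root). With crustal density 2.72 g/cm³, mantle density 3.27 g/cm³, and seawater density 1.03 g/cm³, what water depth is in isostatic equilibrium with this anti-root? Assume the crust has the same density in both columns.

2.04 km

Replacing a thickness d of crust by seawater at the top must be balanced by replacing crust with mantle at the base: d (ρ_c − ρ_w) = a (ρ_m − ρ_c).
d = a (ρ_m − ρ_c)/(ρ_c − ρ_w) = 6.262 km × 0.55/1.69 = 2.04 km.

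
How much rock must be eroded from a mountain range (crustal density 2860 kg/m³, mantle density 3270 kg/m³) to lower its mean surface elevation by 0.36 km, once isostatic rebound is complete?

2.87 km

Net drop Δ = e − u = e − e ρ_c/ρ_m = e (ρ_m − ρ_c)/ρ_m.
e = Δ ρ_m/(ρ_m − ρ_c) = 0.36 km × 3270/410 = 2.87 km.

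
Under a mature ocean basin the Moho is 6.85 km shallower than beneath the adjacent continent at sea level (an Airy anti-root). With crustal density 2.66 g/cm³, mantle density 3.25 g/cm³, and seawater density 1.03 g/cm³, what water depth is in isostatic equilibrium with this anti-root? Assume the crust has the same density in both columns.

2.48 km

Replacing a thickness d of crust by seawater at the top must be balanced by replacing crust with mantle at the base: d (ρ_c − ρ_w) = a (ρ_m − ρ_c).
d = a (ρ_m − ρ_c)/(ρ_c − ρ_w) = 6.85 km × 0.59/1.63 = 2.48 km.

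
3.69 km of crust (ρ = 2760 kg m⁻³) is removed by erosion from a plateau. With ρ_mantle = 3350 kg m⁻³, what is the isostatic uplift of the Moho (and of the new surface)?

Unloading: uplift u = e ρ_c/ρ_m = 3.69 km × 2760/3350 = 3.04 km.

3.04 km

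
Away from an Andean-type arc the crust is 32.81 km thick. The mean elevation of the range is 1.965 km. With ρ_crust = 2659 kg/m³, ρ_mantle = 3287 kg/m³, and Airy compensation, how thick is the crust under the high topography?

43.1 km

Root depth r = h ρ_c / (ρ_m − ρ_c) = 1.965 km × 2659 / 628 = 8.32 km.
Total thickness = T + h + r = 32.81 km + 1.965 km + 8.32 km = 43.1 km.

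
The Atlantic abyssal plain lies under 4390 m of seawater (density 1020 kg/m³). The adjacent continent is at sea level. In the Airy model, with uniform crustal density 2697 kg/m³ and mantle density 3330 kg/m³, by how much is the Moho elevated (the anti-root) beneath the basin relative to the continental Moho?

11600 m

Balancing pressure at the compensation depth: replacing crust with seawater at the top is compensated by replacing crust with mantle at the base: d (ρ_c − ρ_w) = a (ρ_m − ρ_c).
a = d (ρ_c − ρ_w)/(ρ_m − ρ_c) = 4390 m × 1677/633 = 11600 m.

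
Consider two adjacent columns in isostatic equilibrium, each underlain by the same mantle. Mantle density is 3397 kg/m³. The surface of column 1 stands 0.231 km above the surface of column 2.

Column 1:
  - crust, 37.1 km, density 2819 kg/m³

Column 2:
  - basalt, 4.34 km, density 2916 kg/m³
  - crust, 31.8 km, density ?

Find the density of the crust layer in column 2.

2810 kg/m³

Take the compensation level at the base of the deeper column (depth z_c below the surface of column 1) and equate Σ ρ_i t_i down to z_c; mantle fills any gap and the z_c terms cancel.
Column 1: 37.1×2819 + (z_c − 37.1)×3397
Column 2: 0.231×0 + 4.34×2916 + 31.8×ρ + (z_c − 0.231 − 36.14)×3397
The z_c×3397 term appears on both sides and cancels. Collect the known terms of each column as K = Σ(ρt)_known − 3397 × (depth of known layers): K_1 = 104584.9 − 3397×37.1 = −21443.8; K_2 = 12655.44 − 3397×(0.231 + 36.14) = −110896.847.
Balance: K_1 = K_2 + 31.8×ρ, so ρ = (K_1 − K_2)/31.8 = 89453/31.8 = 2810 kg/m³.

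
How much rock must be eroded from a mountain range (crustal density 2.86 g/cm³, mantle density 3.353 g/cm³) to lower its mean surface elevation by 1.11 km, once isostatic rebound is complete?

Net drop Δ = e − u = e − e ρ_c/ρ_m = e (ρ_m − ρ_c)/ρ_m.
e = Δ ρ_m/(ρ_m − ρ_c) = 1.11 km × 3.353/0.493 = 7.55 km.

7.55 km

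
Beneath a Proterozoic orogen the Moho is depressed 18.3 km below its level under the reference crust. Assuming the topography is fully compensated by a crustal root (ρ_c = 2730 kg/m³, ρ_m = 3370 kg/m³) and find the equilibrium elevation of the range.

By Archimedes' principle applied to the lithosphere: ρ_c h = (ρ_m − ρ_c) r.
h = r (ρ_m − ρ_c) / ρ_c = 18.3 km × (3370 − 2730) / 2730 = 4.29 km.

4.29 km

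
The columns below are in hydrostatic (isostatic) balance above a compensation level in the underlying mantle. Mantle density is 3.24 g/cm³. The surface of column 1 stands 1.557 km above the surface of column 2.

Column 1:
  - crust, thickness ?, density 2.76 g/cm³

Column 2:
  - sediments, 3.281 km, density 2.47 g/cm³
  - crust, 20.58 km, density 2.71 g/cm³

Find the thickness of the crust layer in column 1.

Take the compensation level at the base of the deeper column (depth z_c below the surface of column 1) and equate Σ ρ_i t_i down to z_c; mantle fills any gap and the z_c terms cancel.
Column 1: x×2.76 + (z_c − 0 − x)×3.24
Column 2: 1.557×0 + 3.281×2.47 + 20.58×2.71 + (z_c − 1.557 − 23.861)×3.24
The z_c×3.24 term appears on both sides and cancels. Collect the known terms of each column as K = Σ(ρt)_known − 3.24 × (depth of known layers): K_1 = 0 − 3.24×0 = 0; K_2 = 63.87587 − 3.24×(1.557 + 23.861) = −18.47845.
Balance: K_1 − x×(3.24 − 2.76) = K_2, so x = (K_1 − K_2)/(3.24 − 2.76) = 18.4784/0.48 = 38.5 km.

38.5 km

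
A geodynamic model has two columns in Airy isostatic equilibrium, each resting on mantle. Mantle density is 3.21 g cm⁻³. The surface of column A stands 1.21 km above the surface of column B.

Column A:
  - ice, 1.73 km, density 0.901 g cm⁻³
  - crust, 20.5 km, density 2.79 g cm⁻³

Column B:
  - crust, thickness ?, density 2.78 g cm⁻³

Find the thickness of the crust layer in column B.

Take the compensation level at the base of the deeper column (depth z_c below the surface of column A) and equate Σ ρ_i t_i down to z_c; mantle fills any gap and the z_c terms cancel.
Column A: 1.73×0.901 + 20.5×2.79 + (z_c − 22.23)×3.21
Column B: 1.21×0 + x×2.78 + (z_c − 1.21 − 0 − x)×3.21
The z_c×3.21 term appears on both sides and cancels. Collect the known terms of each column as K = Σ(ρt)_known − 3.21 × (depth of known layers): K_A = 58.75373 − 3.21×22.23 = −12.60457; K_B = 0 − 3.21×(1.21 + 0) = −3.8841.
Balance: K_A = K_B − x×(3.21 − 2.78), so x = (K_B − K_A)/(3.21 − 2.78) = 8.72047/0.43 = 20.3 km.

20.3 km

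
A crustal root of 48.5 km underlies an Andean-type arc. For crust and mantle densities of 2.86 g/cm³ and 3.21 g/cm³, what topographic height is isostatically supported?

In Airy isostatic equilibrium: ρ_c h = (ρ_m − ρ_c) r.
h = r (ρ_m − ρ_c) / ρ_c = 48.5 km × (3.21 − 2.86) / 2.86 = 5.94 km.

5.94 km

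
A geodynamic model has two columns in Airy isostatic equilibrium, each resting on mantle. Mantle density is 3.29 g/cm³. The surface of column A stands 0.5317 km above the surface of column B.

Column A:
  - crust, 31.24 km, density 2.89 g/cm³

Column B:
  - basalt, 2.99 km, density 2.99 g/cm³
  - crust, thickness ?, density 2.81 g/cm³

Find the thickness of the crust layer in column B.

Take the compensation level at the base of the deeper column (depth z_c below the surface of column A) and equate Σ ρ_i t_i down to z_c; mantle fills any gap and the z_c terms cancel.
Column A: 31.24×2.89 + (z_c − 31.24)×3.29
Column B: 0.5317×0 + 2.99×2.99 + x×2.81 + (z_c − 0.5317 − 2.99 − x)×3.29
The z_c×3.29 term appears on both sides and cancels. Collect the known terms of each column as K = Σ(ρt)_known − 3.29 × (depth of known layers): K_A = 90.2836 − 3.29×31.24 = −12.496; K_B = 8.9401 − 3.29×(0.5317 + 2.99) = −2.646293.
Balance: K_A = K_B − x×(3.29 − 2.81), so x = (K_B − K_A)/(3.29 − 2.81) = 9.84971/0.48 = 20.5 km.

20.5 km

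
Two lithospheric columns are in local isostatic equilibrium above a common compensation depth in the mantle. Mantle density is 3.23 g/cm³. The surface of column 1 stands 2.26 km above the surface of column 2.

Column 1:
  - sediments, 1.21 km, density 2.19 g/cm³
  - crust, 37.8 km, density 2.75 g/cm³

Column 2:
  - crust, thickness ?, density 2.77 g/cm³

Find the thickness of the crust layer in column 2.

26.3 km

Take the compensation level at the base of the deeper column (depth z_c below the surface of column 1) and equate Σ ρ_i t_i down to z_c; mantle fills any gap and the z_c terms cancel.
Column 1: 1.21×2.19 + 37.8×2.75 + (z_c − 39.01)×3.23
Column 2: 2.26×0 + x×2.77 + (z_c − 2.26 − 0 − x)×3.23
The z_c×3.23 term appears on both sides and cancels. Collect the known terms of each column as K = Σ(ρt)_known − 3.23 × (depth of known layers): K_1 = 106.5999 − 3.23×39.01 = −19.4024; K_2 = 0 − 3.23×(2.26 + 0) = −7.2998.
Balance: K_1 = K_2 − x×(3.23 − 2.77), so x = (K_2 − K_1)/(3.23 − 2.77) = 12.1026/0.46 = 26.3 km.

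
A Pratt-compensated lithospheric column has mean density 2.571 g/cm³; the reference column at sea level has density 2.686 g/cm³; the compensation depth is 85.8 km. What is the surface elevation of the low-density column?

3.84 km

ρ_ref D = ρ (D + h) → h = D (ρ_ref − ρ)/ρ.
h = 85.8 km × (2.686 − 2.571)/2.571 = 3.84 km.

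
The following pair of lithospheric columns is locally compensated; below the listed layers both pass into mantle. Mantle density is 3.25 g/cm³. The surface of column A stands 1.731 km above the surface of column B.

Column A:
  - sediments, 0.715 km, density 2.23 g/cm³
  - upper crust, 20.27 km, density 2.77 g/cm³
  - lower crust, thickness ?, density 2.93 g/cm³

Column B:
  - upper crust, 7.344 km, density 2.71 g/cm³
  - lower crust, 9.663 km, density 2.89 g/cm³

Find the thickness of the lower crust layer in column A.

Take the compensation level at the base of the deeper column (depth z_c below the surface of column A) and equate Σ ρ_i t_i down to z_c; mantle fills any gap and the z_c terms cancel.
Column A: 0.715×2.23 + 20.27×2.77 + x×2.93 + (z_c − 20.985 − x)×3.25
Column B: 1.731×0 + 7.344×2.71 + 9.663×2.89 + (z_c − 1.731 − 17.007)×3.25
The z_c×3.25 term appears on both sides and cancels. Collect the known terms of each column as K = Σ(ρt)_known − 3.25 × (depth of known layers): K_A = 57.74235 − 3.25×20.985 = −10.4589; K_B = 47.82831 − 3.25×(1.731 + 17.007) = −13.07019.
Balance: K_A − x×(3.25 − 2.93) = K_B, so x = (K_A − K_B)/(3.25 − 2.93) = 2.61129/0.32 = 8.16 km.

8.16 km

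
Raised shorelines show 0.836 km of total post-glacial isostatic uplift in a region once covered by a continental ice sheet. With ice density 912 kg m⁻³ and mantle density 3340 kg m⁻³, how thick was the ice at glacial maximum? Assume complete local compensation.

3.06 km

u = t ρ_ice/ρ_m → t = u ρ_m/ρ_ice = 0.836 km × 3340/912 = 3.06 km.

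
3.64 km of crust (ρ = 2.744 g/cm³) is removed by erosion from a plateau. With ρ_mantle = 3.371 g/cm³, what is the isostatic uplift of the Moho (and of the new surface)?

2.96 km

Unloading: uplift u = e ρ_c/ρ_m = 3.64 km × 2.744/3.371 = 2.96 km.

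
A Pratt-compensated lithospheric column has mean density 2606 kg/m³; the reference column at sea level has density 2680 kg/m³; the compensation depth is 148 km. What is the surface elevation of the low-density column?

ρ_ref D = ρ (D + h) → h = D (ρ_ref − ρ)/ρ.
h = 148 km × (2680 − 2606)/2606 = 4.2 km.

4.2 km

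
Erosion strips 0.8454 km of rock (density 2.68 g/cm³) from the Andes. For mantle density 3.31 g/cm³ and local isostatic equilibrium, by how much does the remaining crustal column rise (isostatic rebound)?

Unloading: uplift u = e ρ_c/ρ_m = 0.8454 km × 2.68/3.31 = 0.684 km.

0.684 km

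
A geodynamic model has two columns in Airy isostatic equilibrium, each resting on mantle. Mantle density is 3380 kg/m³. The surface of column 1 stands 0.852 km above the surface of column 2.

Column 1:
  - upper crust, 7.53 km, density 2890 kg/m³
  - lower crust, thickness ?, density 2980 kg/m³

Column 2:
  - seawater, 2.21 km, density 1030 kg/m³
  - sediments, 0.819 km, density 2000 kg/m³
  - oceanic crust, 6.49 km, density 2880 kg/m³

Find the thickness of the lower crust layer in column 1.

21.9 km

Take the compensation level at the base of the deeper column (depth z_c below the surface of column 1) and equate Σ ρ_i t_i down to z_c; mantle fills any gap and the z_c terms cancel.
Column 1: 7.53×2890 + x×2980 + (z_c − 7.53 − x)×3380
Column 2: 0.852×0 + 2.21×1030 + 0.819×2000 + 6.49×2880 + (z_c − 0.852 − 9.519)×3380
The z_c×3380 term appears on both sides and cancels. Collect the known terms of each column as K = Σ(ρt)_known − 3380 × (depth of known layers): K_1 = 21761.7 − 3380×7.53 = −3689.7; K_2 = 22605.5 − 3380×(0.852 + 9.519) = −12448.48.
Balance: K_1 − x×(3380 − 2980) = K_2, so x = (K_1 − K_2)/(3380 − 2980) = 8758.78/400 = 21.9 km.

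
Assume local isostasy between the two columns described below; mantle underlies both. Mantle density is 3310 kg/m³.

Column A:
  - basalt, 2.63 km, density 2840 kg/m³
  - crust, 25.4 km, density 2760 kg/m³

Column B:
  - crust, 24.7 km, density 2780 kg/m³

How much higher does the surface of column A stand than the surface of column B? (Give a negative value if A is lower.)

0.639 km

For any compensation level in the mantle, the mantle terms cancel and isostasy reduces to e = (Σt_A − Σt_B) − (Σ(ρt)_A − Σ(ρt)_B) / ρ_m.
Σt_A = 28.03 km; Σt_B = 24.7 km; Σ(ρt)_A = 77573.2; Σ(ρt)_B = 68666 (in km·kg/m³).
e = (28.03 − 24.7) − (77573.2 − 68666) / 3310 = 0.639 km.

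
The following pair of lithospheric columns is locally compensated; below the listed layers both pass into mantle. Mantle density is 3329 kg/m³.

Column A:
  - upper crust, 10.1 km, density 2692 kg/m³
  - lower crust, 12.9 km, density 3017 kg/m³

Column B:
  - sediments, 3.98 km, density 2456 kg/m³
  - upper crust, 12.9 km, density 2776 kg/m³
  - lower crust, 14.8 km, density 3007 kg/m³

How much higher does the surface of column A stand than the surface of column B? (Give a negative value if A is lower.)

−1.48 km

For any compensation level in the mantle, the mantle terms cancel and isostasy reduces to e = (Σt_A − Σt_B) − (Σ(ρt)_A − Σ(ρt)_B) / ρ_m.
Σt_A = 23 km; Σt_B = 31.68 km; Σ(ρt)_A = 66108.5; Σ(ρt)_B = 90088.88 (in km·kg/m³).
e = (23 − 31.68) − (66108.5 − 90088.88) / 3329 = −1.48 km.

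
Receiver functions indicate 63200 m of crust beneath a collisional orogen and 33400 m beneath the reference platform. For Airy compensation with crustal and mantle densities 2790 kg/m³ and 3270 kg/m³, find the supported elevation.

Excess crust Δ = 63200 m − 33400 m = 29800 m, split between elevation h and root r with h + r = Δ.
Airy balance ρ_c h = (ρ_m − ρ_c) r gives r = h ρ_c/(ρ_m − ρ_c), so h (1 + ρ_c/(ρ_m − ρ_c)) = Δ, i.e. h = Δ (ρ_m − ρ_c)/ρ_m.
h = 29800 m × 480/3270 = 4370 m.

4370 m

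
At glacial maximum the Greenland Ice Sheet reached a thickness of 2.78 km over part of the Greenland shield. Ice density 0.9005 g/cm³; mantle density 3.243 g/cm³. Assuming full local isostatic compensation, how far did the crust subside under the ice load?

0.772 km

For local isostatic compensation: the ice load ρ_ice t is balanced by mantle displaced below, ρ_m s.
s = t ρ_ice / ρ_m = 2.78 km × 0.9005/3.243 = 0.772 km.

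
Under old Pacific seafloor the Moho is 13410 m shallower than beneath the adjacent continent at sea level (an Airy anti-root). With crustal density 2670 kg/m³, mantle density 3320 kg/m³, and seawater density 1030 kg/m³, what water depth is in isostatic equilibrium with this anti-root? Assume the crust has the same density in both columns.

Replacing a thickness d of crust by seawater at the top must be balanced by replacing crust with mantle at the base: d (ρ_c − ρ_w) = a (ρ_m − ρ_c).
d = a (ρ_m − ρ_c)/(ρ_c − ρ_w) = 13410 m × 650/1640 = 5310 m.

5310 m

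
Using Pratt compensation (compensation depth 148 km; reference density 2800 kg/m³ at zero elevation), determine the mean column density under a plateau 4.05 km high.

Pratt balance: ρ_ref D = ρ (D + h).
ρ = ρ_ref D/(D + h) = 2800 × 148 km/(148 km + 4.05 km) = 2730 kg/m³.

2730 kg/m³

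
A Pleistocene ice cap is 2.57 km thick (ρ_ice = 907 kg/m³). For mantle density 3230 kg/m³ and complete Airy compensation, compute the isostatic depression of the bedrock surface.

0.722 km

Isostatic balance requires: the ice load ρ_ice t is balanced by mantle displaced below, ρ_m s.
s = t ρ_ice / ρ_m = 2.57 km × 907/3230 = 0.722 km.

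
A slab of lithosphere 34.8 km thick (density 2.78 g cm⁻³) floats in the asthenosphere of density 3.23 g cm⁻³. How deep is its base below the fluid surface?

30 km

Draft d = t ρ_obj/ρ_fluid = 34.8 km × 2.78/3.23 = 30 km.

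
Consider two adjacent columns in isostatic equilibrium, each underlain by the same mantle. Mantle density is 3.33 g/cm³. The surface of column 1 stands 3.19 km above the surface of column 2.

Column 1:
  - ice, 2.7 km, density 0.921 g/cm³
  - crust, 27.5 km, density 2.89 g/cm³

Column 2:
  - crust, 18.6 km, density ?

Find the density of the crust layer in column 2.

Take the compensation level at the base of the deeper column (depth z_c below the surface of column 1) and equate Σ ρ_i t_i down to z_c; mantle fills any gap and the z_c terms cancel.
Column 1: 2.7×0.921 + 27.5×2.89 + (z_c − 30.2)×3.33
Column 2: 3.19×0 + 18.6×ρ + (z_c − 3.19 − 18.6)×3.33
The z_c×3.33 term appears on both sides and cancels. Collect the known terms of each column as K = Σ(ρt)_known − 3.33 × (depth of known layers): K_1 = 81.9617 − 3.33×30.2 = −18.6043; K_2 = 0 − 3.33×(3.19 + 18.6) = −72.5607.
Balance: K_1 = K_2 + 18.6×ρ, so ρ = (K_1 − K_2)/18.6 = 53.9564/18.6 = 2.9 g/cm³.

2.9 g/cm³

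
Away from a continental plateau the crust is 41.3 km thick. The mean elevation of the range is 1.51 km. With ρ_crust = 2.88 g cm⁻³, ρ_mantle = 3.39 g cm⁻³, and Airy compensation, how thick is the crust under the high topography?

Root depth r = h ρ_c / (ρ_m − ρ_c) = 1.51 km × 2.88 / 0.51 = 8.527 km.
Total thickness = T + h + r = 41.3 km + 1.51 km + 8.527 km = 51.3 km.

51.3 km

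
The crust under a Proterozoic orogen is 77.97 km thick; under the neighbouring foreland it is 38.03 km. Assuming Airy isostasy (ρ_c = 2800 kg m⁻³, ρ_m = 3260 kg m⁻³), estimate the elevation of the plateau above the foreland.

Excess crust Δ = 77.97 km − 38.03 km = 39.94 km, split between elevation h and root r with h + r = Δ.
Airy balance ρ_c h = (ρ_m − ρ_c) r gives r = h ρ_c/(ρ_m − ρ_c), so h (1 + ρ_c/(ρ_m − ρ_c)) = Δ, i.e. h = Δ (ρ_m − ρ_c)/ρ_m.
h = 39.94 km × 460/3260 = 5.64 km.

5.64 km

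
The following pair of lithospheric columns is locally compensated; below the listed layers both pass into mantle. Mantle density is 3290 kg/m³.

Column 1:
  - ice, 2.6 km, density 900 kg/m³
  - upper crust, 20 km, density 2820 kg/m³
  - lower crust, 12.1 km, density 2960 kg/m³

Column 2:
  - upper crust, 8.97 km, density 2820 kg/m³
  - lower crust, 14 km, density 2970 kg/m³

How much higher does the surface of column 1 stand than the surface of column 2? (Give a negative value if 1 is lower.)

For any compensation level in the mantle, the mantle terms cancel and isostasy reduces to e = (Σt_1 − Σt_2) − (Σ(ρt)_1 − Σ(ρt)_2) / ρ_m.
Σt_1 = 34.7 km; Σt_2 = 22.97 km; Σ(ρt)_1 = 94556; Σ(ρt)_2 = 66875.4 (in km·kg/m³).
e = (34.7 − 22.97) − (94556 − 66875.4) / 3290 = 3.32 km.

3.32 km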